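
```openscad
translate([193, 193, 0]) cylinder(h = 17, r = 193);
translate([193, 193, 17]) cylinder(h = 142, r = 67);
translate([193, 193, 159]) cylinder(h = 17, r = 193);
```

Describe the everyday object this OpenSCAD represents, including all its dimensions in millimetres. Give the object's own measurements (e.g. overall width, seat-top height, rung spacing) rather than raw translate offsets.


A spool: two coaxial disc flanges of radius 193 mm and thickness 17 mm, joined by a core cylinder of radius 67 mm and height 142 mm. The lower flange rests on z = 0 and the three cylinders share a vertical axis.


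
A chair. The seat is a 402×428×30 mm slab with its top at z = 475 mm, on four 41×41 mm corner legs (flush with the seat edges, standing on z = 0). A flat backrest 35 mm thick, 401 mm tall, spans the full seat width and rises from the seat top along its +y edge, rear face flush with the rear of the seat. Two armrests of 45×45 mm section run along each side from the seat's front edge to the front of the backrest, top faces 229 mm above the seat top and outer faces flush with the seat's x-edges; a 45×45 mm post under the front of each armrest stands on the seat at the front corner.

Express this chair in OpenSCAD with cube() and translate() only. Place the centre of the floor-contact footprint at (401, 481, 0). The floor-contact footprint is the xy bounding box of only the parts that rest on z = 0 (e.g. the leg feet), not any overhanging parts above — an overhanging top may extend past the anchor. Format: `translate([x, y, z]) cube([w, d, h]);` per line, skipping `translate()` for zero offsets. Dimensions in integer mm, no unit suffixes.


translate([200, 267, 445]) cube([402, 428, 30]);
translate([200, 267, 0]) cube([41, 41, 445]);
translate([561, 267, 0]) cube([41, 41, 445]);
translate([200, 654, 0]) cube([41, 41, 445]);
translate([561, 654, 0]) cube([41, 41, 445]);
translate([200, 660, 475]) cube([402, 35, 401]);
translate([200, 267, 659]) cube([45, 393, 45]);
translate([557, 267, 659]) cube([45, 393, 45]);
translate([200, 267, 475]) cube([45, 45, 184]);
translate([557, 267, 475]) cube([45, 45, 184]);


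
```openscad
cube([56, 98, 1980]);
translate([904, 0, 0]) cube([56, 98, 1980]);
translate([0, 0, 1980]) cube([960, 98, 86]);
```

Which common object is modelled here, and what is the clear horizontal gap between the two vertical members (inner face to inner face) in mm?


A door frame. The clear opening width is 848 mm.

Two 1980 mm tall posts with a header on top — a door frame. The left jamb is 56 mm wide at x = 0; the right jamb starts at x = 904. The clear opening is 904 − 56 = 848 mm.


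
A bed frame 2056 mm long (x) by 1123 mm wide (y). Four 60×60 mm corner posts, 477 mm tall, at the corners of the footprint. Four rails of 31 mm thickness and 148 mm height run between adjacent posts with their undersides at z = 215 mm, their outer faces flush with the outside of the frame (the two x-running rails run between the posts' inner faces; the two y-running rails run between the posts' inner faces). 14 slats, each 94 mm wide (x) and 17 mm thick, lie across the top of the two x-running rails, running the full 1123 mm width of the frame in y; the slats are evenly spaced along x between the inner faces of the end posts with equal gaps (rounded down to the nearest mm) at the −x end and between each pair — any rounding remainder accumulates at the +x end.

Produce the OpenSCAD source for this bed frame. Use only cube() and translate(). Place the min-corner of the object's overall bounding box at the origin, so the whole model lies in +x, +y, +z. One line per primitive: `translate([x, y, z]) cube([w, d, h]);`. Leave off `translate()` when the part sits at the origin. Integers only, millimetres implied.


// slat z = rail_z + rail_h = 215 + 148 = 363
// slat gap = ⌊(1936 − 14·94) / 15⌋ = 41
cube([60, 60, 477]);
translate([0, 1063, 0]) cube([60, 60, 477]);
translate([1996, 0, 0]) cube([60, 60, 477]);
translate([1996, 1063, 0]) cube([60, 60, 477]);
translate([60, 0, 215]) cube([1936, 31, 148]);
translate([60, 1092, 215]) cube([1936, 31, 148]);
translate([0, 60, 215]) cube([31, 1003, 148]);
translate([2025, 60, 215]) cube([31, 1003, 148]);
translate([101, 0, 363]) cube([94, 1123, 17]);
translate([236, 0, 363]) cube([94, 1123, 17]);
translate([371, 0, 363]) cube([94, 1123, 17]);
translate([506, 0, 363]) cube([94, 1123, 17]);
translate([641, 0, 363]) cube([94, 1123, 17]);
translate([776, 0, 363]) cube([94, 1123, 17]);
translate([911, 0, 363]) cube([94, 1123, 17]);
translate([1046, 0, 363]) cube([94, 1123, 17]);
translate([1181, 0, 363]) cube([94, 1123, 17]);
translate([1316, 0, 363]) cube([94, 1123, 17]);
translate([1451, 0, 363]) cube([94, 1123, 17]);
translate([1586, 0, 363]) cube([94, 1123, 17]);
translate([1721, 0, 363]) cube([94, 1123, 17]);
translate([1856, 0, 363]) cube([94, 1123, 17]);


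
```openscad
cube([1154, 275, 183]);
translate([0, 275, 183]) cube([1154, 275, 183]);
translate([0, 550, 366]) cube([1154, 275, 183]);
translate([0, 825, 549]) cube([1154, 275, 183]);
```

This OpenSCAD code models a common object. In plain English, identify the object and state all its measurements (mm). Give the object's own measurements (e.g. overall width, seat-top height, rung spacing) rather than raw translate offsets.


A straight staircase of 4 solid steps. Each step is 1154 mm wide (x), 275 mm deep (y, the going) and 183 mm tall (the rise). The first step rests on the floor; each subsequent step sits one going further in +y and one rise higher in +z, directly behind and above the previous step with no overlap.


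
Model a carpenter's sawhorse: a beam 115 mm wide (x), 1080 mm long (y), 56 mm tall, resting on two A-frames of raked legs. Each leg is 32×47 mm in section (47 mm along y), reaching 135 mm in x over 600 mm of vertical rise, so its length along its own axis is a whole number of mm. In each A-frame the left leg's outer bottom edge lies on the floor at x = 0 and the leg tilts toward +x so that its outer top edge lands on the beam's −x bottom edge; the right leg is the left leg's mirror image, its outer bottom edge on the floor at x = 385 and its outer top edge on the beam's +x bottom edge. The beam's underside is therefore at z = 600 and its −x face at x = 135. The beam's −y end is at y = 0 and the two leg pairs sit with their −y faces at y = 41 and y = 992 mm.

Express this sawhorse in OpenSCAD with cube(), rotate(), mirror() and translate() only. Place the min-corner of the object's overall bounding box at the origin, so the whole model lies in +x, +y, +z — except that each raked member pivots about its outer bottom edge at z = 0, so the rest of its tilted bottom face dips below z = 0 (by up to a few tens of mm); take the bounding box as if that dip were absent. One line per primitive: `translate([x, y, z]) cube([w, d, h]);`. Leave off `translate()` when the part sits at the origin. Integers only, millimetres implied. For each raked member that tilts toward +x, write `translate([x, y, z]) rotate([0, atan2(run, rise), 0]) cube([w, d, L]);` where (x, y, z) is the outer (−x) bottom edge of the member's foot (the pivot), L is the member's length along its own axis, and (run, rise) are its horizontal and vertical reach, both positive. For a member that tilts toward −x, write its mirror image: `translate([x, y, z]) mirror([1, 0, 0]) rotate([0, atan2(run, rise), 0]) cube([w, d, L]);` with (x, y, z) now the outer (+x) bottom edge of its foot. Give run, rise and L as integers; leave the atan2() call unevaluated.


translate([135, 0, 600]) cube([115, 1080, 56]);
translate([0, 41, 0]) rotate([0, atan2(135, 600), 0]) cube([32, 47, 615]);
translate([385, 41, 0]) mirror([1, 0, 0]) rotate([0, atan2(135, 600), 0]) cube([32, 47, 615]);
translate([0, 992, 0]) rotate([0, atan2(135, 600), 0]) cube([32, 47, 615]);
translate([385, 992, 0]) mirror([1, 0, 0]) rotate([0, atan2(135, 600), 0]) cube([32, 47, 615]);


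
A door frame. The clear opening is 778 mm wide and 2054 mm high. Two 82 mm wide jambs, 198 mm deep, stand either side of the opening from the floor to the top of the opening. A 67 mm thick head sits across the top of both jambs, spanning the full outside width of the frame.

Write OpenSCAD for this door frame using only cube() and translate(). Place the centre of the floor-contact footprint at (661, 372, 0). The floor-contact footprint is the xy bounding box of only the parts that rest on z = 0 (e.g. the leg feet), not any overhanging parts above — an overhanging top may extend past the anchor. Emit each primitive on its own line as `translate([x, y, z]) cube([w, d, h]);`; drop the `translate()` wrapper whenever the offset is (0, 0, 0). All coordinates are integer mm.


translate([190, 273, 0]) cube([82, 198, 2054]);
translate([1050, 273, 0]) cube([82, 198, 2054]);
translate([190, 273, 2054]) cube([942, 198, 67]);


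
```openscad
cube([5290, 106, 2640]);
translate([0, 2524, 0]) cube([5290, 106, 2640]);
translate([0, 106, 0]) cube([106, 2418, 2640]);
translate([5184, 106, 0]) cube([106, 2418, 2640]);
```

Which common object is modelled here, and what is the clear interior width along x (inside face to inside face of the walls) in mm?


A house (or room) frame. The interior width is 5078 mm.

Four 2640 mm walls enclosing a rectangle with no floor or roof — a room or house frame. Outside width is 5290 mm and wall thickness is 106 mm, so the interior width is 5290 − 2 × 106 = 5078 mm.


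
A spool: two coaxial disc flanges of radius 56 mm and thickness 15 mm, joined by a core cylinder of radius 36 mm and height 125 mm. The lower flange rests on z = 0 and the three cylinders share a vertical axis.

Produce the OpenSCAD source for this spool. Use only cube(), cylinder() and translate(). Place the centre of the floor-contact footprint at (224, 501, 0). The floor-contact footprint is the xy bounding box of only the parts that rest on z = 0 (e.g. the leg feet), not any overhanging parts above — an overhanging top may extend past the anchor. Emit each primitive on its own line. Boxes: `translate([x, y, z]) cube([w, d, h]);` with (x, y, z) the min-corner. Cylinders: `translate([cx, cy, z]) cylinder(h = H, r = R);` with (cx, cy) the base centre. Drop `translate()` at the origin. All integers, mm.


translate([224, 501, 0]) cylinder(h = 15, r = 56);
translate([224, 501, 15]) cylinder(h = 125, r = 36);
translate([224, 501, 140]) cylinder(h = 15, r = 56);


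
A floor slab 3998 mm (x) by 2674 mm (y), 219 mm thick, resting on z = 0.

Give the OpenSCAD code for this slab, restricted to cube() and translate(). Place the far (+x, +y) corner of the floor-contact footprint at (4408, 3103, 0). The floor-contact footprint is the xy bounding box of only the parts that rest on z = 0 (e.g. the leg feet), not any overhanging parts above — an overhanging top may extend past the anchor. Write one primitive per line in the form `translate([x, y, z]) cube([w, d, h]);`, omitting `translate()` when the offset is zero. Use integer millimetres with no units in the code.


translate([410, 429, 0]) cube([3998, 2674, 219]);


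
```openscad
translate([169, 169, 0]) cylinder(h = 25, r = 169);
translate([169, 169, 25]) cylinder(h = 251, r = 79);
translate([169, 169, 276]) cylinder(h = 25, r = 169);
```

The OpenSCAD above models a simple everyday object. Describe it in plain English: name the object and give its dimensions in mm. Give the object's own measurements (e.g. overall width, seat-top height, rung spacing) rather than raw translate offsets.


A spool: two coaxial disc flanges of radius 169 mm and thickness 25 mm, joined by a core cylinder of radius 79 mm and height 251 mm. The lower flange rests on z = 0 and the three cylinders share a vertical axis.


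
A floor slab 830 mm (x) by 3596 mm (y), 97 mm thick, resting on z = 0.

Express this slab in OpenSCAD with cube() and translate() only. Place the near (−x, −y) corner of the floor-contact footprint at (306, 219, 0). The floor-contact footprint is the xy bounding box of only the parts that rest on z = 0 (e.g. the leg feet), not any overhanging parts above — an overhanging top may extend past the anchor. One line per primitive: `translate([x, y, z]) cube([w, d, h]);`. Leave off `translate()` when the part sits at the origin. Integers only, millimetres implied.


translate([306, 219, 0]) cube([830, 3596, 97]);


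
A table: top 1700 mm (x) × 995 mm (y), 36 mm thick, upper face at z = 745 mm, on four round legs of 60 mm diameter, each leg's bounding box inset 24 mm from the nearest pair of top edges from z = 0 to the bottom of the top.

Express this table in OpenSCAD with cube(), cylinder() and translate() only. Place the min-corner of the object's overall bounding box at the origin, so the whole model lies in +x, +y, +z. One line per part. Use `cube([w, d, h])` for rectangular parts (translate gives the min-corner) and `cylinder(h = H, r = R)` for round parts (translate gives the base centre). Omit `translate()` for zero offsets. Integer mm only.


translate([0, 0, 709]) cube([1700, 995, 36]);
translate([54, 54, 0]) cylinder(h = 709, r = 30);
translate([1646, 54, 0]) cylinder(h = 709, r = 30);
translate([54, 941, 0]) cylinder(h = 709, r = 30);
translate([1646, 941, 0]) cylinder(h = 709, r = 30);


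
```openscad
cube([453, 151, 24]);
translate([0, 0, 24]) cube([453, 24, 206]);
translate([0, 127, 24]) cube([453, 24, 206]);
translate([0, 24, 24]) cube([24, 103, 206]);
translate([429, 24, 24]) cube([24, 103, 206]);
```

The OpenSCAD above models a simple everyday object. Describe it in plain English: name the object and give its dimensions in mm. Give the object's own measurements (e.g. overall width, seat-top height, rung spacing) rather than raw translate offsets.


An open-topped rectangular box: outside dimensions 453×151×230 mm, with a uniform wall and base thickness of 24 mm. The base is a full 453×151 slab on the floor; four walls sit on top of the base. The front and back walls (the −y and +y sides) span the full width; the two side walls fit between them.


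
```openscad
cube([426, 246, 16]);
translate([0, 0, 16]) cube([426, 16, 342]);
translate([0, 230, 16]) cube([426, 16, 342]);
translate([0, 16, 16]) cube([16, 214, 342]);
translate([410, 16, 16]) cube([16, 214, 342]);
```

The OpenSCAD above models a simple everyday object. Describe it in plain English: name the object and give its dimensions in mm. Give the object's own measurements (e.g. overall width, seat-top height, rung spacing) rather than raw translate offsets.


An open-topped rectangular box: outside dimensions 426×246×358 mm, with a uniform wall and base thickness of 16 mm. The base is a full 426×246 slab on the floor; four walls sit on top of the base. The front and back walls (the −y and +y sides) span the full width; the two side walls fit between them.


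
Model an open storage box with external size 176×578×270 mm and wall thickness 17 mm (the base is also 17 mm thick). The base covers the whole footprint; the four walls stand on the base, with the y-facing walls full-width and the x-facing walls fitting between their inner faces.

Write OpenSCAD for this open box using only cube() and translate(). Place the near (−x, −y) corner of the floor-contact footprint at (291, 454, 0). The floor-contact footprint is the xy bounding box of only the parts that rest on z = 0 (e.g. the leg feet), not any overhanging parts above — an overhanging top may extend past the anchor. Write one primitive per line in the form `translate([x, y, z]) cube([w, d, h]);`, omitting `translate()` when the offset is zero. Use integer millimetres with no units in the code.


translate([291, 454, 0]) cube([176, 578, 17]);
translate([291, 454, 17]) cube([176, 17, 253]);
translate([291, 1015, 17]) cube([176, 17, 253]);
translate([291, 471, 17]) cube([17, 544, 253]);
translate([450, 471, 17]) cube([17, 544, 253]);


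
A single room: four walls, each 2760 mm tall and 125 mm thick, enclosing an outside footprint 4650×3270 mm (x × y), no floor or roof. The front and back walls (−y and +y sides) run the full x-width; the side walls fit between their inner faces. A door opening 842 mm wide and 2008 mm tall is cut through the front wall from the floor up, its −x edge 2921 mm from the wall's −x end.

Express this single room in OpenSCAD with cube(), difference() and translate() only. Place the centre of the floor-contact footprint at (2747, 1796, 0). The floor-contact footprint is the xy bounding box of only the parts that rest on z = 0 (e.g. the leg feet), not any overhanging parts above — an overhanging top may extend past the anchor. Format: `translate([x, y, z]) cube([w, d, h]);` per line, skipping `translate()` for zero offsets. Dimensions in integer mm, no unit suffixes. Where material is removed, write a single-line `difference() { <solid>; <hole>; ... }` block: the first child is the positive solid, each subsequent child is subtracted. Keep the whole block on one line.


difference() { translate([422, 161, 0]) cube([4650, 125, 2760]); translate([3343, 161, 0]) cube([842, 125, 2008]); }
translate([422, 3306, 0]) cube([4650, 125, 2760]);
translate([422, 286, 0]) cube([125, 3020, 2760]);
translate([4947, 286, 0]) cube([125, 3020, 2760]);


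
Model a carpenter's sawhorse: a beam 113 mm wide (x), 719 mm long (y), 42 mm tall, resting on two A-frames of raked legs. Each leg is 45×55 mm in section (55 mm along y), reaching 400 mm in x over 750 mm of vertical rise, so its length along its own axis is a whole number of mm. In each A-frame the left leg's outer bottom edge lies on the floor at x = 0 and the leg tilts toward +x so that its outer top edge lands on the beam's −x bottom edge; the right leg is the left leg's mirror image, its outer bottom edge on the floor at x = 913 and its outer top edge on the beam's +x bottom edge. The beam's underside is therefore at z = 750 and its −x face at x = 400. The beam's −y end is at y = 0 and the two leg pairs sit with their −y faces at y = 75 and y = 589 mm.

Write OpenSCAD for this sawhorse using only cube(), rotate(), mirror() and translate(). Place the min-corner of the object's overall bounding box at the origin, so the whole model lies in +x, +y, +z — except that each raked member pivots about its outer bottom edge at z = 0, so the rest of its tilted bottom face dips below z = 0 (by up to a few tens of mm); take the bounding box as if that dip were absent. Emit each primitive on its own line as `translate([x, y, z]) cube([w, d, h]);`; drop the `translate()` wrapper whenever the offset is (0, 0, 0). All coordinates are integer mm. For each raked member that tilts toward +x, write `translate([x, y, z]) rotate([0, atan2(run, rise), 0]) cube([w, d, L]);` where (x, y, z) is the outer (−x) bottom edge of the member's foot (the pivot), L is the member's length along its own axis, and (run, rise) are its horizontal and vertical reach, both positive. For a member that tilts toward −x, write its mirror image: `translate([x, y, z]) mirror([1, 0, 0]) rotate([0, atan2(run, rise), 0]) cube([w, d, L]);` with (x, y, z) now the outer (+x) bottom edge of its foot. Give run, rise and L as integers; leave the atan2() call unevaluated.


// leg length = √(400² + 750²) = 850
// right-leg outer foot x = 2·400 + 113 = 913
// beam min-corner = (400, 0, 750)
translate([400, 0, 750]) cube([113, 719, 42]);
translate([0, 75, 0]) rotate([0, atan2(400, 750), 0]) cube([45, 55, 850]);
translate([913, 75, 0]) mirror([1, 0, 0]) rotate([0, atan2(400, 750), 0]) cube([45, 55, 850]);
translate([0, 589, 0]) rotate([0, atan2(400, 750), 0]) cube([45, 55, 850]);
translate([913, 589, 0]) mirror([1, 0, 0]) rotate([0, atan2(400, 750), 0]) cube([45, 55, 850]);


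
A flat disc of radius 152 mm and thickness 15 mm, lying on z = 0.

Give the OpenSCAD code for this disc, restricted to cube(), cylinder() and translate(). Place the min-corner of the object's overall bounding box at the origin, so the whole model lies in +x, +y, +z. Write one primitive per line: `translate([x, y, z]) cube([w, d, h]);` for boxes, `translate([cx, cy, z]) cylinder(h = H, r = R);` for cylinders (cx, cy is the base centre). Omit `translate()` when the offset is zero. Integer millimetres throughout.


translate([152, 152, 0]) cylinder(h = 15, r = 152);


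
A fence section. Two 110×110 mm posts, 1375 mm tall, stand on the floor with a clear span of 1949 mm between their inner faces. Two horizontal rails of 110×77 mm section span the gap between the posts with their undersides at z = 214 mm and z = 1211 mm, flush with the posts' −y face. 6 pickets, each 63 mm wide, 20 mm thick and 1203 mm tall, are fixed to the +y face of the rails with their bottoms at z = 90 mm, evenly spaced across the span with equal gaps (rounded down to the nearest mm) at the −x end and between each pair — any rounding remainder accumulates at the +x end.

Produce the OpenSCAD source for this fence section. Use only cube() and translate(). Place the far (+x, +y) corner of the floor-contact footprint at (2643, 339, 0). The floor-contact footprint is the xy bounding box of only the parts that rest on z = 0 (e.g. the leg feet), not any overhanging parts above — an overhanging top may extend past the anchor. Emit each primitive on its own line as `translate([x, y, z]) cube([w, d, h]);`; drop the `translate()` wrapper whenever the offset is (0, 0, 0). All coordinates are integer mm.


translate([474, 229, 0]) cube([110, 110, 1375]);
translate([2533, 229, 0]) cube([110, 110, 1375]);
translate([584, 229, 214]) cube([1949, 110, 77]);
translate([584, 229, 1211]) cube([1949, 110, 77]);
translate([808, 339, 90]) cube([63, 20, 1203]);
translate([1095, 339, 90]) cube([63, 20, 1203]);
translate([1382, 339, 90]) cube([63, 20, 1203]);
translate([1669, 339, 90]) cube([63, 20, 1203]);
translate([1956, 339, 90]) cube([63, 20, 1203]);
translate([2243, 339, 90]) cube([63, 20, 1203]);


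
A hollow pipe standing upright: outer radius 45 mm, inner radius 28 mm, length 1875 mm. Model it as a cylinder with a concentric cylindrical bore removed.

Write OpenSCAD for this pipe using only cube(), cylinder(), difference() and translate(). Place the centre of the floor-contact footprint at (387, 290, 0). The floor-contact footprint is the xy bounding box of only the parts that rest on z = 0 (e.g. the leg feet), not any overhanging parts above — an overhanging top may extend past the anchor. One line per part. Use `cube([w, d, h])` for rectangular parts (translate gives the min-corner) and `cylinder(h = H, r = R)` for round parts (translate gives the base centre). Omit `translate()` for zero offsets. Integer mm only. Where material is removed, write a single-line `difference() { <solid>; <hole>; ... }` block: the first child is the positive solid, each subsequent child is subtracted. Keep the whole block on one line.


difference() { translate([387, 290, 0]) cylinder(h = 1875, r = 45); translate([387, 290, 0]) cylinder(h = 1875, r = 28); }


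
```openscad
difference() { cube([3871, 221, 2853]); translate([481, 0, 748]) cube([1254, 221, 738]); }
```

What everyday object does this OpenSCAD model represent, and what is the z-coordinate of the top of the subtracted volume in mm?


A wall with a window opening. The window head height is 1486 mm.

A wall with a rectangular opening subtracted — a window. Sill at z = 748, opening 738 mm tall, so the head is at 748 + 738 = 1486 mm.


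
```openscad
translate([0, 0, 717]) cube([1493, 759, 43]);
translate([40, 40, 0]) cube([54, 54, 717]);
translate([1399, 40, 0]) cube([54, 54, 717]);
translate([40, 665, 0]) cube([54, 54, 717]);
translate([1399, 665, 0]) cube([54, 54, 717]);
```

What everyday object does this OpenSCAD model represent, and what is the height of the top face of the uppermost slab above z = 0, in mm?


A table. The table height is 760 mm.

A 1493×759×43 slab sits at z = 717 on four 54 mm square posts — a table. The top surface is at 717 + 43 = 760 mm.


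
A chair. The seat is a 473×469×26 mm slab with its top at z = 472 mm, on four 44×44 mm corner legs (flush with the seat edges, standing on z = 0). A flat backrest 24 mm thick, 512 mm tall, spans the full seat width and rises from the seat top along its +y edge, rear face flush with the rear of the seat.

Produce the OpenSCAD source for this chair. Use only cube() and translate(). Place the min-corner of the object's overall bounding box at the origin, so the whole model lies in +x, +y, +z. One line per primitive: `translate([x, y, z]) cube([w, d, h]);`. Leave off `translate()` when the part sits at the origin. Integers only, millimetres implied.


// leg_h = 472 - 26 = 446
translate([0, 0, 446]) cube([473, 469, 26]);
cube([44, 44, 446]);
translate([429, 0, 0]) cube([44, 44, 446]);
translate([0, 425, 0]) cube([44, 44, 446]);
translate([429, 425, 0]) cube([44, 44, 446]);
translate([0, 445, 472]) cube([473, 24, 512]);


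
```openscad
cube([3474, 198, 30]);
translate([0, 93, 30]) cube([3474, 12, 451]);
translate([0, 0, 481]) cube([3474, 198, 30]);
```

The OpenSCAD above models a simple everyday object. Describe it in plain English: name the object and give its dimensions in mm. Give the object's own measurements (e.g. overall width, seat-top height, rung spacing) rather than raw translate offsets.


An I-beam lying along x, 3474 mm long. Overall section height 511 mm. Two flanges 198 mm wide (y) and 30 mm thick, one on the floor and one at the top; a web 12 mm thick runs between them, centred on the flange width.


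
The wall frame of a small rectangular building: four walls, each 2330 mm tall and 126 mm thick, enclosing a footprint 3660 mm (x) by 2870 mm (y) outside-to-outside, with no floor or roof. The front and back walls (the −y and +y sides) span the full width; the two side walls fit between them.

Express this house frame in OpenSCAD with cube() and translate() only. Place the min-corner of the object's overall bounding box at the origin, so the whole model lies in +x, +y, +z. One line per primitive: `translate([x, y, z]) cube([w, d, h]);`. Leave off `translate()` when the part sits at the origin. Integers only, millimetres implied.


cube([3660, 126, 2330]);
translate([0, 2744, 0]) cube([3660, 126, 2330]);
translate([0, 126, 0]) cube([126, 2618, 2330]);
translate([3534, 126, 0]) cube([126, 2618, 2330]);


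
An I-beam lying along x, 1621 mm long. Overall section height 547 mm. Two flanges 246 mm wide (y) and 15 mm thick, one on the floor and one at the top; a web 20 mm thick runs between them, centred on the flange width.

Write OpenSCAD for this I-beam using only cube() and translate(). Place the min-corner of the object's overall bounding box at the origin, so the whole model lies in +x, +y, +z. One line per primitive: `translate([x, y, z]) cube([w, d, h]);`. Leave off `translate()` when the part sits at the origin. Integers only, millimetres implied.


cube([1621, 246, 15]);
translate([0, 113, 15]) cube([1621, 20, 517]);
translate([0, 0, 532]) cube([1621, 246, 15]);


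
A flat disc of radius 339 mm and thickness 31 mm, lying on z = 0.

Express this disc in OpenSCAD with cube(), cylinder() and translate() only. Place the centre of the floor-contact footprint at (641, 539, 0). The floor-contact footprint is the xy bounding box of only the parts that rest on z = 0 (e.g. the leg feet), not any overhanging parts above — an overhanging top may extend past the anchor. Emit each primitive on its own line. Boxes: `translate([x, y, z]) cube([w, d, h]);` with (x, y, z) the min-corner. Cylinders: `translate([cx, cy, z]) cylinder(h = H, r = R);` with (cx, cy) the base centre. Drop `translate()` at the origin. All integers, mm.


translate([641, 539, 0]) cylinder(h = 31, r = 339);


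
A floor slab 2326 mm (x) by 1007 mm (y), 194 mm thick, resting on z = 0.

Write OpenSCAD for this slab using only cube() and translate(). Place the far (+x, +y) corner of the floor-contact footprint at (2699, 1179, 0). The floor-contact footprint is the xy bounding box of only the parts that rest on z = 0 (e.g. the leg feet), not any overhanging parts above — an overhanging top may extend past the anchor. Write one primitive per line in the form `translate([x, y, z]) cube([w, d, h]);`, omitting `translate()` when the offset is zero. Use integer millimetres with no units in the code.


translate([373, 172, 0]) cube([2326, 1007, 194]);


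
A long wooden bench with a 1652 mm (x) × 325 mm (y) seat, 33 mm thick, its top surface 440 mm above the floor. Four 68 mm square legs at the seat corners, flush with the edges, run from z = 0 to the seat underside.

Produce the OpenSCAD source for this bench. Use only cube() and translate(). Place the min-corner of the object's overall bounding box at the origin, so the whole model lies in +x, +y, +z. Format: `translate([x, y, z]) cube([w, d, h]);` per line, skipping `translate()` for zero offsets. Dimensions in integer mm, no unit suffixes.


translate([0, 0, 407]) cube([1652, 325, 33]);
cube([68, 68, 407]);
translate([0, 257, 0]) cube([68, 68, 407]);
translate([1584, 0, 0]) cube([68, 68, 407]);
translate([1584, 257, 0]) cube([68, 68, 407]);


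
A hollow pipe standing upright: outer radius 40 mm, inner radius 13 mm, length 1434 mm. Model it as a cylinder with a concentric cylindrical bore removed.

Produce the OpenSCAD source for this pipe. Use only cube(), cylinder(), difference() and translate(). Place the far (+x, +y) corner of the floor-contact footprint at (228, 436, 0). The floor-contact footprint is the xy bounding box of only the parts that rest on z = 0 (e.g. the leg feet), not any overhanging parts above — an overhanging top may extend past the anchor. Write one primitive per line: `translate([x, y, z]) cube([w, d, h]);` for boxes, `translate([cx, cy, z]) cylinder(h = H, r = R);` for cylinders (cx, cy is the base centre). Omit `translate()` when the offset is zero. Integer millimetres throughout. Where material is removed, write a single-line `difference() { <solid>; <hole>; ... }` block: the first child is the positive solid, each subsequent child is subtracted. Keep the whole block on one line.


difference() { translate([188, 396, 0]) cylinder(h = 1434, r = 40); translate([188, 396, 0]) cylinder(h = 1434, r = 13); }


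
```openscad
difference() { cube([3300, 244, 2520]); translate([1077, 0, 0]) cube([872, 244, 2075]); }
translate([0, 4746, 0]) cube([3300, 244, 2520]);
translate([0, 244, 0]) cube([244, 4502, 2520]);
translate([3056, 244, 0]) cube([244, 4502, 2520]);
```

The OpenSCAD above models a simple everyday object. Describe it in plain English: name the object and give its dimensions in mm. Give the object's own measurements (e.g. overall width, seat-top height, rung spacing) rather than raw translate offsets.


A single room: four walls, each 2520 mm tall and 244 mm thick, enclosing an outside footprint 3300×4990 mm (x × y), no floor or roof. The front and back walls (−y and +y sides) run the full x-width; the side walls fit between their inner faces. A door opening 872 mm wide and 2075 mm tall is cut through the front wall from the floor up, its −x edge 1077 mm from the wall's −x end.


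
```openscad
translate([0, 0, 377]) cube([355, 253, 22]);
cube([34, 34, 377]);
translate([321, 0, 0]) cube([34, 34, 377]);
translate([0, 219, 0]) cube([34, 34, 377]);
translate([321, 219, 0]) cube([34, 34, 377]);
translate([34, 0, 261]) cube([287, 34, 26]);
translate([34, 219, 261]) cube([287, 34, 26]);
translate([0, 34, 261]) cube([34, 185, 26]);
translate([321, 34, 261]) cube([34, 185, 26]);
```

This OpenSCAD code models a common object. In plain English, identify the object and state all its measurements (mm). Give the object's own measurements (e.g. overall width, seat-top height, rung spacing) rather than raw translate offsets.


A simple wooden stool: a rectangular seat 355 mm (x) by 253 mm (y), 22 mm thick, top face at z = 399 mm, on four square legs, each 34×34 mm in cross-section. The legs rest on z = 0, each flush with a corner of the seat. Four stretchers, 34 mm wide and 26 mm tall, connect adjacent legs with their undersides at z = 261 mm, each running between the inner faces of the legs it joins and aligned with the legs' outer faces on the other axis.


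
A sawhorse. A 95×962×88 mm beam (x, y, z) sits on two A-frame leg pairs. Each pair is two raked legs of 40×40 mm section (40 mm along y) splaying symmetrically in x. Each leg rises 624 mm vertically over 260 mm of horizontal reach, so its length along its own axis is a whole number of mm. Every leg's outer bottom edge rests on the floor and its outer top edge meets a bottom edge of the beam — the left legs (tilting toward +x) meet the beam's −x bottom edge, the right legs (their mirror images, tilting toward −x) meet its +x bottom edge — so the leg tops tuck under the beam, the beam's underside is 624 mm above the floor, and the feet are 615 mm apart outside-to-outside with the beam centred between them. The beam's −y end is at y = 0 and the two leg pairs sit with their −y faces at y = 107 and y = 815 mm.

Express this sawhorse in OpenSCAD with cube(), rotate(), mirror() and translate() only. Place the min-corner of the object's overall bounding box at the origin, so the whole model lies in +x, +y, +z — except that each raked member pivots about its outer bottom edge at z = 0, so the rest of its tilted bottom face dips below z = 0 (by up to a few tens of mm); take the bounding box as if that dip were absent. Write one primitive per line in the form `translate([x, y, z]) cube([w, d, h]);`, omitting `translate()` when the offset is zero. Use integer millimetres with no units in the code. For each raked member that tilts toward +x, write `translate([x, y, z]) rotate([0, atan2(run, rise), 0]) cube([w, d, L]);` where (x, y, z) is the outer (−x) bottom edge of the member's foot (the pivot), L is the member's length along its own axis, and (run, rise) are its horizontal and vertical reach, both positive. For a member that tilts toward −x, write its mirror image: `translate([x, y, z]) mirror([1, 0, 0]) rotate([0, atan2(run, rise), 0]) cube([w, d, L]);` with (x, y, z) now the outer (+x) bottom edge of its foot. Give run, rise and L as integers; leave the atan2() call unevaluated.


translate([260, 0, 624]) cube([95, 962, 88]);
translate([0, 107, 0]) rotate([0, atan2(260, 624), 0]) cube([40, 40, 676]);
translate([615, 107, 0]) mirror([1, 0, 0]) rotate([0, atan2(260, 624), 0]) cube([40, 40, 676]);
translate([0, 815, 0]) rotate([0, atan2(260, 624), 0]) cube([40, 40, 676]);
translate([615, 815, 0]) mirror([1, 0, 0]) rotate([0, atan2(260, 624), 0]) cube([40, 40, 676]);


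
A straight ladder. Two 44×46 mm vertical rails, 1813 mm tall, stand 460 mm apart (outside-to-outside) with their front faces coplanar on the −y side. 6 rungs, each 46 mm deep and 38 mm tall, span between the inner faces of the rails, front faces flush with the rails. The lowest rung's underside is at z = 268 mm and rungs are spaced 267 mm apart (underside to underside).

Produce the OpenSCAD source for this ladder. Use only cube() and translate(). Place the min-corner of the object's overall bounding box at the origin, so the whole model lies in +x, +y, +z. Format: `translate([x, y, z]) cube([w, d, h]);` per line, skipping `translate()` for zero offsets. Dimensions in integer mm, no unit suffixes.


cube([44, 46, 1813]);
translate([416, 0, 0]) cube([44, 46, 1813]);
translate([44, 0, 268]) cube([372, 46, 38]);
translate([44, 0, 535]) cube([372, 46, 38]);
translate([44, 0, 802]) cube([372, 46, 38]);
translate([44, 0, 1069]) cube([372, 46, 38]);
translate([44, 0, 1336]) cube([372, 46, 38]);
translate([44, 0, 1603]) cube([372, 46, 38]);


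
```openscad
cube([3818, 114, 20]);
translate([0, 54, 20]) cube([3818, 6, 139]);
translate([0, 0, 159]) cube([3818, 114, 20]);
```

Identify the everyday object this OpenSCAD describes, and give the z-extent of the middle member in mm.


An I-beam. The web height is 139 mm.

Two wide flanges with a thin centred web — an I-beam. Overall 179 mm minus two 20 mm flanges gives a web of 179 − 2·20 = 139 mm.


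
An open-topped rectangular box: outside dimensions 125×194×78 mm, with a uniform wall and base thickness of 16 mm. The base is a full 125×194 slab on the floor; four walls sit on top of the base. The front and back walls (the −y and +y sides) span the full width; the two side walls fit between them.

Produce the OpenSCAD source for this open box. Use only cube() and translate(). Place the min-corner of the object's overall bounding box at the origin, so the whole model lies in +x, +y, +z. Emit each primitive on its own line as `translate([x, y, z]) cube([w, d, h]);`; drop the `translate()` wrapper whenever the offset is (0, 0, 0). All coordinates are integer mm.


cube([125, 194, 16]);
translate([0, 0, 16]) cube([125, 16, 62]);
translate([0, 178, 16]) cube([125, 16, 62]);
translate([0, 16, 16]) cube([16, 162, 62]);
translate([109, 16, 16]) cube([16, 162, 62]);


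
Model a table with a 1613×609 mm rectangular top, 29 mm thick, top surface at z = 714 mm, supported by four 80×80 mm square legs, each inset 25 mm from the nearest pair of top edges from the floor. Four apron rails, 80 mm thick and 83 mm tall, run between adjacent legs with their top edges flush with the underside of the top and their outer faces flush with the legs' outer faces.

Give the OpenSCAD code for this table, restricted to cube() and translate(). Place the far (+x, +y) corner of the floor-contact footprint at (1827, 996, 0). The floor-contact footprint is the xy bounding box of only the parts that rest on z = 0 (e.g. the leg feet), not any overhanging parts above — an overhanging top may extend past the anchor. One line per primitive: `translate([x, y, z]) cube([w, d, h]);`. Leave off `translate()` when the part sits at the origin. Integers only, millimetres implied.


translate([239, 412, 685]) cube([1613, 609, 29]);
translate([264, 437, 0]) cube([80, 80, 685]);
translate([1747, 437, 0]) cube([80, 80, 685]);
translate([264, 916, 0]) cube([80, 80, 685]);
translate([1747, 916, 0]) cube([80, 80, 685]);
translate([344, 437, 602]) cube([1403, 80, 83]);
translate([344, 916, 602]) cube([1403, 80, 83]);
translate([264, 517, 602]) cube([80, 399, 83]);
translate([1747, 517, 602]) cube([80, 399, 83]);


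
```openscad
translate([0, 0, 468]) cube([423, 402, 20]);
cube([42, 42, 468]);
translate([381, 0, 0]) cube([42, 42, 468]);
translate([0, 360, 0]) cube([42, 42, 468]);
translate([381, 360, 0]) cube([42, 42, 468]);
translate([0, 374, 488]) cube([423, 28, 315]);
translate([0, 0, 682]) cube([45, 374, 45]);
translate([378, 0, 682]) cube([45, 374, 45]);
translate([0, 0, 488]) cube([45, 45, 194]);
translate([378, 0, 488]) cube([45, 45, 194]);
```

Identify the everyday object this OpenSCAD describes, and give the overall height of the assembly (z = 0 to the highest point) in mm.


A chair. The overall height is 803 mm.

A slab on four corner posts with a tall panel at the back — a chair. The seat slab sits at z = 468 with thickness 20, and the 315 mm backrest starts at the seat top, so the overall height is 468 + 20 + 315 = 803 mm.


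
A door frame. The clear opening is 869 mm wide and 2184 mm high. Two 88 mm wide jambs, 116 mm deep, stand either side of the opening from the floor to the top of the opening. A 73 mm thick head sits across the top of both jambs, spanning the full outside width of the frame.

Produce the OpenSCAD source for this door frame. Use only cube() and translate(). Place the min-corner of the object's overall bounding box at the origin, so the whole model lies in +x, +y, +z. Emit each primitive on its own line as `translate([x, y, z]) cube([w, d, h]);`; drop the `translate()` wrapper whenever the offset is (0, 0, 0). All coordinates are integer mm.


cube([88, 116, 2184]);
translate([957, 0, 0]) cube([88, 116, 2184]);
translate([0, 0, 2184]) cube([1045, 116, 73]);


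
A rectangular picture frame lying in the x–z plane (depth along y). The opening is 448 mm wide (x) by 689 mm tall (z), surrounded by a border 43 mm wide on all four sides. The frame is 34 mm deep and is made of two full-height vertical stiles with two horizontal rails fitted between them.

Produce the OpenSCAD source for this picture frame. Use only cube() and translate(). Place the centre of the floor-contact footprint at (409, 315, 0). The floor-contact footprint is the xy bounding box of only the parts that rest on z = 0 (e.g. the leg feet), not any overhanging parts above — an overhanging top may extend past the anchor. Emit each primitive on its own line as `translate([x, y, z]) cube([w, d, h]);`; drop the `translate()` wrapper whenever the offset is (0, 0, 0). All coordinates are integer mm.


translate([142, 298, 0]) cube([43, 34, 775]);
translate([633, 298, 0]) cube([43, 34, 775]);
translate([185, 298, 0]) cube([448, 34, 43]);
translate([185, 298, 732]) cube([448, 34, 43]);
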